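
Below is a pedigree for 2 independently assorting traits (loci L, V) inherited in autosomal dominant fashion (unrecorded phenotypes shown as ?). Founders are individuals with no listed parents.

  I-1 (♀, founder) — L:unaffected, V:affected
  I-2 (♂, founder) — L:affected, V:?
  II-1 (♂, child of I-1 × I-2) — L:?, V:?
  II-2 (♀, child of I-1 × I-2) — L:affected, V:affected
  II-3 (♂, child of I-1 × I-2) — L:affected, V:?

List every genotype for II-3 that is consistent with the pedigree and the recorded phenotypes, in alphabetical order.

II-3 ∈ {Ll VV, Ll Vv, Ll vv}

L/I-1 un ·: ll
L/I-2 aff ·: Ll|LL
L/II-1 ? I-1×I-2: ll|Ll
L/II-2 aff I-1×I-2: Ll
L/II-3 aff I-1×I-2: Ll
⇒ L over [I-1,I-2,II-1,II-2,II-3]: 3 consistent
V/I-1 aff ·: Vv|VV
V/I-2 ? ·: vv|Vv|VV
V/II-1 ? I-1×I-2: vv|Vv|VV
V/II-2 aff I-1×I-2: Vv|VV
V/II-3 ? I-1×I-2: vv|Vv|VV
⇒ V over [I-1,I-2,II-1,II-2,II-3]: 40 consistent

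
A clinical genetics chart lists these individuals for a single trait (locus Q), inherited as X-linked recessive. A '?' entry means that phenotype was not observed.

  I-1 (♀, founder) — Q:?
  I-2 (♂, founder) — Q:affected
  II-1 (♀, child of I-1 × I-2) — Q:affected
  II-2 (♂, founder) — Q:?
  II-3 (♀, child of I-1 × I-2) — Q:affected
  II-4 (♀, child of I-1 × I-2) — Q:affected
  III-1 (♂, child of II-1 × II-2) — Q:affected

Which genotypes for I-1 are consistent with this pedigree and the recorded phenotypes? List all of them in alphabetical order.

I-1 ∈ {X^QX^q, X^qX^q}

Q/I-1 ? ·: X^QX^q|X^qX^q
Q/I-2 aff ·: X^qY
Q/II-1 aff I-1×I-2: X^qX^q
Q/II-2 ? ·: X^QY|X^qY
Q/II-3 aff I-1×I-2: X^qX^q
Q/II-4 aff I-1×I-2: X^qX^q
Q/III-1 aff II-1×II-2: X^qY
⇒ Q over [I-1,I-2,II-1,II-2,II-3,II-4,III-1]: 4 consistent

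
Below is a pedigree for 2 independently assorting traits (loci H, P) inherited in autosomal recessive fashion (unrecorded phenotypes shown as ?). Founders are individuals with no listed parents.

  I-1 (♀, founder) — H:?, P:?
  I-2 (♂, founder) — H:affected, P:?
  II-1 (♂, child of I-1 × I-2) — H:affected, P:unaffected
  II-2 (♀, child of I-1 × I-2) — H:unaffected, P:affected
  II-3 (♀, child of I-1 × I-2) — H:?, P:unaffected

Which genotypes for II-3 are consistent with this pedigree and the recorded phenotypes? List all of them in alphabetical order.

H/I-1 ? ·: Hh
H/I-2 aff ·: hh
H/II-1 aff I-1×I-2: hh
H/II-2 un I-1×I-2: Hh
H/II-3 ? I-1×I-2: Hh|hh
⇒ H over [I-1,I-2,II-1,II-2,II-3]: 2 consistent
P/I-1 ? ·: Pp|pp
P/I-2 ? ·: Pp|pp
P/II-1 un I-1×I-2: PP|Pp
P/II-2 aff I-1×I-2: pp
P/II-3 un I-1×I-2: PP|Pp
⇒ P over [I-1,I-2,II-1,II-2,II-3]: 6 consistent

II-3 ∈ {Hh PP, Hh Pp, hh PP, hh Pp}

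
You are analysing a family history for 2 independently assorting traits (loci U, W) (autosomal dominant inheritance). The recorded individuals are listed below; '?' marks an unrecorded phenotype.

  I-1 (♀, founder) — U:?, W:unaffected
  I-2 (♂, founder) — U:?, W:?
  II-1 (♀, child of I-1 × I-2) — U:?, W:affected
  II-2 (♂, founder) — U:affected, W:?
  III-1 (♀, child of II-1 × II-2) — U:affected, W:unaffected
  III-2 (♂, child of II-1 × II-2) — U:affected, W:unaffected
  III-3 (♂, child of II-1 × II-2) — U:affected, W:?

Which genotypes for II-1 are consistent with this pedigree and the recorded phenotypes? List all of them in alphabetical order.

II-1 ∈ {UU Ww, Uu Ww, uu Ww}

U/I-1 ? ·: uu|Uu|UU
U/I-2 ? ·: uu|Uu|UU
U/II-1 ? I-1×I-2: uu|Uu|UU
U/II-2 aff ·: Uu|UU
U/III-1 aff II-1×II-2: Uu|UU
U/III-2 aff II-1×II-2: Uu|UU
U/III-3 aff II-1×II-2: Uu|UU
⇒ U over [I-1,I-2,II-1,II-2,III-1,III-2,III-3]: 156 consistent
W/I-1 un ·: ww
W/I-2 ? ·: Ww|WW
W/II-1 aff I-1×I-2: Ww
W/II-2 ? ·: ww|Ww
W/III-1 un II-1×II-2: ww
W/III-2 un II-1×II-2: ww
W/III-3 ? II-1×II-2: ww|Ww|WW
⇒ W over [I-1,I-2,II-1,II-2,III-1,III-2,III-3]: 10 consistent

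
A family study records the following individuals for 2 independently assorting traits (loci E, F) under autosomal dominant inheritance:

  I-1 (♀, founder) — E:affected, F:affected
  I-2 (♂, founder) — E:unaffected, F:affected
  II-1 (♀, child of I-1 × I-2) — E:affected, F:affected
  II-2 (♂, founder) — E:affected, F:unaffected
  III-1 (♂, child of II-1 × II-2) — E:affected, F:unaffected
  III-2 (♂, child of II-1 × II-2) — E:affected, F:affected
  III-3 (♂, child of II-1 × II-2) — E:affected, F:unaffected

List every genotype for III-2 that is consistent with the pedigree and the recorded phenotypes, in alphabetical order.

III-2 ∈ {EE Ff, Ee Ff}

E/I-1 aff ·: Ee|EE
E/I-2 un ·: ee
E/II-1 aff I-1×I-2: Ee
E/II-2 aff ·: Ee|EE
E/III-1 aff II-1×II-2: Ee|EE
E/III-2 aff II-1×II-2: Ee|EE
E/III-3 aff II-1×II-2: Ee|EE
⇒ E over [I-1,I-2,II-1,II-2,III-1,III-2,III-3]: 32 consistent
F/I-1 aff ·: Ff|FF
F/I-2 aff ·: Ff|FF
F/II-1 aff I-1×I-2: Ff
F/II-2 un ·: ff
F/III-1 un II-1×II-2: ff
F/III-2 aff II-1×II-2: Ff
F/III-3 un II-1×II-2: ff
⇒ F over [I-1,I-2,II-1,II-2,III-1,III-2,III-3]: 3 consistent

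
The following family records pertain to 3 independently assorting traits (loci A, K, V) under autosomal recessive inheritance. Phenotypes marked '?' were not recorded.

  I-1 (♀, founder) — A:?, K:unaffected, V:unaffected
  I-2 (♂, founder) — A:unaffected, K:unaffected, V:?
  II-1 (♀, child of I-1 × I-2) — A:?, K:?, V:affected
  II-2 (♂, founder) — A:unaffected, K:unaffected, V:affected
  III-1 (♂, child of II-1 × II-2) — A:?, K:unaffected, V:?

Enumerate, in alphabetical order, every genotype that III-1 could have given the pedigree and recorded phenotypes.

III-1 ∈ {AA KK vv, AA Kk vv, Aa KK vv, Aa Kk vv, aa KK vv, aa Kk vv}

A/I-1 ? ·: AA|Aa|aa
A/I-2 un ·: AA|Aa
A/II-1 ? I-1×I-2: AA|Aa|aa
A/II-2 un ·: AA|Aa
A/III-1 ? II-1×II-2: AA|Aa|aa
⇒ A over [I-1,I-2,II-1,II-2,III-1]: 43 consistent
K/I-1 un ·: KK|Kk
K/I-2 un ·: KK|Kk
K/II-1 ? I-1×I-2: KK|Kk|kk
K/II-2 un ·: KK|Kk
K/III-1 un II-1×II-2: KK|Kk
⇒ K over [I-1,I-2,II-1,II-2,III-1]: 26 consistent
V/I-1 un ·: Vv
V/I-2 ? ·: Vv|vv
V/II-1 aff I-1×I-2: vv
V/II-2 aff ·: vv
V/III-1 ? II-1×II-2: vv
⇒ V over [I-1,I-2,II-1,II-2,III-1]: 2 consistent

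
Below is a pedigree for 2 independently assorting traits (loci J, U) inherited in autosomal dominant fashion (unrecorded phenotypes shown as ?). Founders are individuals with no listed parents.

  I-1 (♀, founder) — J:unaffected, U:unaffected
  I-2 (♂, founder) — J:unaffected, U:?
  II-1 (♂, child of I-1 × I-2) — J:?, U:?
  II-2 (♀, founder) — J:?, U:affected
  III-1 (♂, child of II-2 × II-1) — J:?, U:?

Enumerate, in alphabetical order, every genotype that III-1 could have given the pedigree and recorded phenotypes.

J/I-1 un ·: jj
J/I-2 un ·: jj
J/II-1 ? I-1×I-2: jj
J/II-2 ? ·: jj|Jj|JJ
J/III-1 ? II-2×II-1: jj|Jj
⇒ J over [I-1,I-2,II-1,II-2,III-1]: 4 consistent
U/I-1 un ·: uu
U/I-2 ? ·: uu|Uu|UU
U/II-1 ? I-1×I-2: uu|Uu
U/II-2 aff ·: Uu|UU
U/III-1 ? II-2×II-1: uu|Uu|UU
⇒ U over [I-1,I-2,II-1,II-2,III-1]: 16 consistent

III-1 ∈ {Jj UU, Jj Uu, Jj uu, jj UU, jj Uu, jj uu}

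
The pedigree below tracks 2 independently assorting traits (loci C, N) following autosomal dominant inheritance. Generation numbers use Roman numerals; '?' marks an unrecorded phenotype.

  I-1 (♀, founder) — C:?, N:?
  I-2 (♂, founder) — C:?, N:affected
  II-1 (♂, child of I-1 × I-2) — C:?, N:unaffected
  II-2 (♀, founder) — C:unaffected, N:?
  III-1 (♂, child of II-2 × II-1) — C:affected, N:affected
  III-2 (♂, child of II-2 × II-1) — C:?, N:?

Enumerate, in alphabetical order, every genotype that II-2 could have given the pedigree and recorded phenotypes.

C/I-1 ? ·: cc|Cc|CC
C/I-2 ? ·: cc|Cc|CC
C/II-1 ? I-1×I-2: Cc|CC
C/II-2 un ·: cc
C/III-1 aff II-2×II-1: Cc
C/III-2 ? II-2×II-1: cc|Cc
⇒ C over [I-1,I-2,II-1,II-2,III-1,III-2]: 18 consistent
N/I-1 ? ·: nn|Nn
N/I-2 aff ·: Nn
N/II-1 un I-1×I-2: nn
N/II-2 ? ·: Nn|NN
N/III-1 aff II-2×II-1: Nn
N/III-2 ? II-2×II-1: nn|Nn
⇒ N over [I-1,I-2,II-1,II-2,III-1,III-2]: 6 consistent

II-2 ∈ {cc NN, cc Nn}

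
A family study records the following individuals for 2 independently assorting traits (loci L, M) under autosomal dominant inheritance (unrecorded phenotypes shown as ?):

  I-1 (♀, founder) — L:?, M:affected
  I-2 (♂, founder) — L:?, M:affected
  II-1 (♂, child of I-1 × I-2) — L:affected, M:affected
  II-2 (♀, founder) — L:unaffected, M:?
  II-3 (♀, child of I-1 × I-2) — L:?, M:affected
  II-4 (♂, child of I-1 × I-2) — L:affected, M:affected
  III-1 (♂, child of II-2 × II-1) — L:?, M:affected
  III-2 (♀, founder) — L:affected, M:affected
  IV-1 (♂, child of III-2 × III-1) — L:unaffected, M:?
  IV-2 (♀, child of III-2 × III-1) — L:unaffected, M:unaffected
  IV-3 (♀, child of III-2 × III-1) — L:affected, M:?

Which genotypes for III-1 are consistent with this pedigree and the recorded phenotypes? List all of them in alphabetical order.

L/I-1 ? ·: ll|Ll|LL
L/I-2 ? ·: ll|Ll|LL
L/II-1 aff I-1×I-2: Ll|LL
L/II-2 un ·: ll
L/II-3 ? I-1×I-2: ll|Ll|LL
L/II-4 aff I-1×I-2: Ll|LL
L/III-1 ? II-2×II-1: ll|Ll
L/III-2 aff ·: Ll
L/IV-1 un III-2×III-1: ll
L/IV-2 un III-2×III-1: ll
L/IV-3 aff III-2×III-1: Ll|LL
⇒ L over [I-1,I-2,II-1,II-2,II-3,II-4,III-1,III-2,IV-1,IV-2,IV-3]: 90 consistent
M/I-1 aff ·: Mm|MM
M/I-2 aff ·: Mm|MM
M/II-1 aff I-1×I-2: Mm|MM
M/II-2 ? ·: mm|Mm|MM
M/II-3 aff I-1×I-2: Mm|MM
M/II-4 aff I-1×I-2: Mm|MM
M/III-1 aff II-2×II-1: Mm
M/III-2 aff ·: Mm
M/IV-1 ? III-2×III-1: mm|Mm|MM
M/IV-2 un III-2×III-1: mm
M/IV-3 ? III-2×III-1: mm|Mm|MM
⇒ M over [I-1,I-2,II-1,II-2,II-3,II-4,III-1,III-2,IV-1,IV-2,IV-3]: 558 consistent

III-1 ∈ {Ll Mm, ll Mm}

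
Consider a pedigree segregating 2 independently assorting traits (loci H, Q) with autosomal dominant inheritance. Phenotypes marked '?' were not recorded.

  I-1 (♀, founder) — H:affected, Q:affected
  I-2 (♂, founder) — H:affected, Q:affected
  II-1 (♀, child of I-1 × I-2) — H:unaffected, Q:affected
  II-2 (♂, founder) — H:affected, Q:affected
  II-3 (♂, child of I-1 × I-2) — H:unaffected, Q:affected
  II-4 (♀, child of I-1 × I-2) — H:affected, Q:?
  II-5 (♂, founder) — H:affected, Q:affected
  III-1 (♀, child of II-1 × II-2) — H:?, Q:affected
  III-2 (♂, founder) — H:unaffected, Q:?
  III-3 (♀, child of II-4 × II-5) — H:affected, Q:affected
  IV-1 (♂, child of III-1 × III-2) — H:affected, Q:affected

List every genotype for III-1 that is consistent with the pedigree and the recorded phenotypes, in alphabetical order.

H/I-1 aff ·: Hh
H/I-2 aff ·: Hh
H/II-1 un I-1×I-2: hh
H/II-2 aff ·: Hh|HH
H/II-3 un I-1×I-2: hh
H/II-4 aff I-1×I-2: Hh|HH
H/II-5 aff ·: Hh|HH
H/III-1 ? II-1×II-2: Hh
H/III-2 un ·: hh
H/III-3 aff II-4×II-5: Hh|HH
H/IV-1 aff III-1×III-2: Hh
⇒ H over [I-1,I-2,II-1,II-2,II-3,II-4,II-5,III-1,III-2,III-3,IV-1]: 14 consistent
Q/I-1 aff ·: Qq|QQ
Q/I-2 aff ·: Qq|QQ
Q/II-1 aff I-1×I-2: Qq|QQ
Q/II-2 aff ·: Qq|QQ
Q/II-3 aff I-1×I-2: Qq|QQ
Q/II-4 ? I-1×I-2: qq|Qq|QQ
Q/II-5 aff ·: Qq|QQ
Q/III-1 aff II-1×II-2: Qq|QQ
Q/III-2 ? ·: qq|Qq|QQ
Q/III-3 aff II-4×II-5: Qq|QQ
Q/IV-1 aff III-1×III-2: Qq|QQ
⇒ Q over [I-1,I-2,II-1,II-2,II-3,II-4,II-5,III-1,III-2,III-3,IV-1]: 1465 consistent

III-1 ∈ {Hh QQ, Hh Qq}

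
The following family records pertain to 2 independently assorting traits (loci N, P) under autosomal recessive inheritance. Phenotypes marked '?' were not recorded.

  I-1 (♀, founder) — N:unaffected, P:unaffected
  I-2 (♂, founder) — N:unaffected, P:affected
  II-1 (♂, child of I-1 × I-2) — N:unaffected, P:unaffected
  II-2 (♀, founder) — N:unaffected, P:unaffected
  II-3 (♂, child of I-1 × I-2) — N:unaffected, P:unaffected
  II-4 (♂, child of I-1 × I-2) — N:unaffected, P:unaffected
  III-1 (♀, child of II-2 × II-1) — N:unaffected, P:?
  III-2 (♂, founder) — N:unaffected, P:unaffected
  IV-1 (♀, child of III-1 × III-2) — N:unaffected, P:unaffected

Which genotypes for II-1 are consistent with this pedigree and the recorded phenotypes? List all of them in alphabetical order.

N/I-1 un ·: NN|Nn
N/I-2 un ·: NN|Nn
N/II-1 un I-1×I-2: NN|Nn
N/II-2 un ·: NN|Nn
N/II-3 un I-1×I-2: NN|Nn
N/II-4 un I-1×I-2: NN|Nn
N/III-1 un II-2×II-1: NN|Nn
N/III-2 un ·: NN|Nn
N/IV-1 un III-1×III-2: NN|Nn
⇒ N over [I-1,I-2,II-1,II-2,II-3,II-4,III-1,III-2,IV-1]: 298 consistent
P/I-1 un ·: PP|Pp
P/I-2 aff ·: pp
P/II-1 un I-1×I-2: Pp
P/II-2 un ·: PP|Pp
P/II-3 un I-1×I-2: Pp
P/II-4 un I-1×I-2: Pp
P/III-1 ? II-2×II-1: PP|Pp|pp
P/III-2 un ·: PP|Pp
P/IV-1 un III-1×III-2: PP|Pp
⇒ P over [I-1,I-2,II-1,II-2,II-3,II-4,III-1,III-2,IV-1]: 32 consistent

II-1 ∈ {NN Pp, Nn Pp}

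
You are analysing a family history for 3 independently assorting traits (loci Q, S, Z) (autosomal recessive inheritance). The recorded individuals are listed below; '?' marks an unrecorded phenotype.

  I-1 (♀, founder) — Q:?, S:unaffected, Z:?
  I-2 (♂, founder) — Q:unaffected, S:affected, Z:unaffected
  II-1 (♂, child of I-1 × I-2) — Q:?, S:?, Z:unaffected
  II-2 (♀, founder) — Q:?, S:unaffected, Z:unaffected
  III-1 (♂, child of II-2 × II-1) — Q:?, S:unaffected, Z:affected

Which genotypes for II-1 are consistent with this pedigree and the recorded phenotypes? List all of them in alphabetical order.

Q/I-1 ? ·: QQ|Qq|qq
Q/I-2 un ·: QQ|Qq
Q/II-1 ? I-1×I-2: QQ|Qq|qq
Q/II-2 ? ·: QQ|Qq|qq
Q/III-1 ? II-2×II-1: QQ|Qq|qq
⇒ Q over [I-1,I-2,II-1,II-2,III-1]: 59 consistent
S/I-1 un ·: SS|Ss
S/I-2 aff ·: ss
S/II-1 ? I-1×I-2: Ss|ss
S/II-2 un ·: SS|Ss
S/III-1 un II-2×II-1: SS|Ss
⇒ S over [I-1,I-2,II-1,II-2,III-1]: 10 consistent
Z/I-1 ? ·: ZZ|Zz|zz
Z/I-2 un ·: ZZ|Zz
Z/II-1 un I-1×I-2: Zz
Z/II-2 un ·: Zz
Z/III-1 aff II-2×II-1: zz
⇒ Z over [I-1,I-2,II-1,II-2,III-1]: 5 consistent

II-1 ∈ {QQ Ss Zz, QQ ss Zz, Qq Ss Zz, Qq ss Zz, qq Ss Zz, qq ss Zz}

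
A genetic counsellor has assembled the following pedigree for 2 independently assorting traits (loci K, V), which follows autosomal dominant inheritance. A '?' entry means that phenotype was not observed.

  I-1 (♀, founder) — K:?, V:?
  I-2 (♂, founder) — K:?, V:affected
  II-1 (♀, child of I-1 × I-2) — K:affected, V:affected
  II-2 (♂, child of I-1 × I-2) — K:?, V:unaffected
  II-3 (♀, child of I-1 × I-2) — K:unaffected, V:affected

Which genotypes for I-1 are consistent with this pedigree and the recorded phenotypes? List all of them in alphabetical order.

K/I-1 ? ·: kk|Kk
K/I-2 ? ·: kk|Kk
K/II-1 aff I-1×I-2: Kk|KK
K/II-2 ? I-1×I-2: kk|Kk|KK
K/II-3 un I-1×I-2: kk
⇒ K over [I-1,I-2,II-1,II-2,II-3]: 10 consistent
V/I-1 ? ·: vv|Vv
V/I-2 aff ·: Vv
V/II-1 aff I-1×I-2: Vv|VV
V/II-2 un I-1×I-2: vv
V/II-3 aff I-1×I-2: Vv|VV
⇒ V over [I-1,I-2,II-1,II-2,II-3]: 5 consistent

I-1 ∈ {Kk Vv, Kk vv, kk Vv, kk vv}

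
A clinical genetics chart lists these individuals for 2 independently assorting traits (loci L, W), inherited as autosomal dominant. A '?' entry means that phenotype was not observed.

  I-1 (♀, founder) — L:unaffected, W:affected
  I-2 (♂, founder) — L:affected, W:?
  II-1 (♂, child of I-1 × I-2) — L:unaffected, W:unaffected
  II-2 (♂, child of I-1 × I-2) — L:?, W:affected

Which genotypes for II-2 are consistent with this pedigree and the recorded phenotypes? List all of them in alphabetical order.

II-2 ∈ {Ll WW, Ll Ww, ll WW, ll Ww}

L/I-1 un ·: ll
L/I-2 aff ·: Ll
L/II-1 un I-1×I-2: ll
L/II-2 ? I-1×I-2: ll|Ll
⇒ L over [I-1,I-2,II-1,II-2]: 2 consistent
W/I-1 aff ·: Ww
W/I-2 ? ·: ww|Ww
W/II-1 un I-1×I-2: ww
W/II-2 aff I-1×I-2: Ww|WW
⇒ W over [I-1,I-2,II-1,II-2]: 3 consistent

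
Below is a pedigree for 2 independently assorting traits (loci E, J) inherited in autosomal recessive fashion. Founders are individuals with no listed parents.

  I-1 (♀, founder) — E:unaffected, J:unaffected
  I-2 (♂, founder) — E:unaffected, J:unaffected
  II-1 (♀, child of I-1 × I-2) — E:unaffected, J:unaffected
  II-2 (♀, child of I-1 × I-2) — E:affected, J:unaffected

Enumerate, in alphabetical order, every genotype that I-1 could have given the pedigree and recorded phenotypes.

I-1 ∈ {Ee JJ, Ee Jj}

E/I-1 un ·: Ee
E/I-2 un ·: Ee
E/II-1 un I-1×I-2: EE|Ee
E/II-2 aff I-1×I-2: ee
⇒ E over [I-1,I-2,II-1,II-2]: 2 consistent
J/I-1 un ·: JJ|Jj
J/I-2 un ·: JJ|Jj
J/II-1 un I-1×I-2: JJ|Jj
J/II-2 un I-1×I-2: JJ|Jj
⇒ J over [I-1,I-2,II-1,II-2]: 13 consistent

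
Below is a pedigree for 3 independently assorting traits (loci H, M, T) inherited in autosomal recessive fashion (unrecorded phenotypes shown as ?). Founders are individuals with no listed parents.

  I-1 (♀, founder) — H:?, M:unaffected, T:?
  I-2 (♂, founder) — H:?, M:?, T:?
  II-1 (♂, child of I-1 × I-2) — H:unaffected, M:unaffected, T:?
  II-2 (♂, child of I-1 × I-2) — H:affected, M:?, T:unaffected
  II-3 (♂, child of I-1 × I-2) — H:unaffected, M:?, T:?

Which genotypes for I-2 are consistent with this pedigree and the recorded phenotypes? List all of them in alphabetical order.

H/I-1 ? ·: Hh|hh
H/I-2 ? ·: Hh|hh
H/II-1 un I-1×I-2: HH|Hh
H/II-2 aff I-1×I-2: hh
H/II-3 un I-1×I-2: HH|Hh
⇒ H over [I-1,I-2,II-1,II-2,II-3]: 6 consistent
M/I-1 un ·: MM|Mm
M/I-2 ? ·: MM|Mm|mm
M/II-1 un I-1×I-2: MM|Mm
M/II-2 ? I-1×I-2: MM|Mm|mm
M/II-3 ? I-1×I-2: MM|Mm|mm
⇒ M over [I-1,I-2,II-1,II-2,II-3]: 40 consistent
T/I-1 ? ·: TT|Tt|tt
T/I-2 ? ·: TT|Tt|tt
T/II-1 ? I-1×I-2: TT|Tt|tt
T/II-2 un I-1×I-2: TT|Tt
T/II-3 ? I-1×I-2: TT|Tt|tt
⇒ T over [I-1,I-2,II-1,II-2,II-3]: 45 consistent

I-2 ∈ {Hh MM TT, Hh MM Tt, Hh MM tt, Hh Mm TT, Hh Mm Tt, Hh Mm tt, Hh mm TT, Hh mm Tt, Hh mm tt, hh MM TT, hh MM Tt, hh MM tt, hh Mm TT, hh Mm Tt, hh Mm tt, hh mm TT, hh mm Tt, hh mm tt}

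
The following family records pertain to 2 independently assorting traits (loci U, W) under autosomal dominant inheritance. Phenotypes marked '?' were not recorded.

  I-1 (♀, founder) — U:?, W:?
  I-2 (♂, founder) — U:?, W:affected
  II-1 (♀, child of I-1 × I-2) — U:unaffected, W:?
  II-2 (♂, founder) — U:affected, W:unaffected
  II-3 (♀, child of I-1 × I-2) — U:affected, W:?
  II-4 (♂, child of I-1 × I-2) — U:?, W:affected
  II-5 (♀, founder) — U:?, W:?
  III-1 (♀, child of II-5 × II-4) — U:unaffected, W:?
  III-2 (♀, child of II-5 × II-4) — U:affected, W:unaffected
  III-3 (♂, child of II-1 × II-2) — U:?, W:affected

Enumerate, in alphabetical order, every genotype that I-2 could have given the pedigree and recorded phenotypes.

I-2 ∈ {Uu WW, Uu Ww, uu WW, uu Ww}

U/I-1 ? ·: uu|Uu
U/I-2 ? ·: uu|Uu
U/II-1 un I-1×I-2: uu
U/II-2 aff ·: Uu|UU
U/II-3 aff I-1×I-2: Uu|UU
U/II-4 ? I-1×I-2: uu|Uu
U/II-5 ? ·: uu|Uu
U/III-1 un II-5×II-4: uu
U/III-2 aff II-5×II-4: Uu|UU
U/III-3 ? II-1×II-2: uu|Uu
⇒ U over [I-1,I-2,II-1,II-2,II-3,II-4,II-5,III-1,III-2,III-3]: 48 consistent
W/I-1 ? ·: ww|Ww|WW
W/I-2 aff ·: Ww|WW
W/II-1 ? I-1×I-2: Ww|WW
W/II-2 un ·: ww
W/II-3 ? I-1×I-2: ww|Ww|WW
W/II-4 aff I-1×I-2: Ww
W/II-5 ? ·: ww|Ww
W/III-1 ? II-5×II-4: ww|Ww|WW
W/III-2 un II-5×II-4: ww
W/III-3 aff II-1×II-2: Ww
⇒ W over [I-1,I-2,II-1,II-2,II-3,II-4,II-5,III-1,III-2,III-3]: 85 consistent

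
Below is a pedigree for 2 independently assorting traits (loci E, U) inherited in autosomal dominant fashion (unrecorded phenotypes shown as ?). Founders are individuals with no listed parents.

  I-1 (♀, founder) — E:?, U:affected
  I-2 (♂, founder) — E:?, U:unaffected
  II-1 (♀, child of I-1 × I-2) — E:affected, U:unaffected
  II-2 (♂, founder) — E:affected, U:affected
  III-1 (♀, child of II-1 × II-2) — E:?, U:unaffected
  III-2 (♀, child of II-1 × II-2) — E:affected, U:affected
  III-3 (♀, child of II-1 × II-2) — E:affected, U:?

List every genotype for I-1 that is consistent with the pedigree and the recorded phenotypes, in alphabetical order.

I-1 ∈ {EE Uu, Ee Uu, ee Uu}

E/I-1 ? ·: ee|Ee|EE
E/I-2 ? ·: ee|Ee|EE
E/II-1 aff I-1×I-2: Ee|EE
E/II-2 aff ·: Ee|EE
E/III-1 ? II-1×II-2: ee|Ee|EE
E/III-2 aff II-1×II-2: Ee|EE
E/III-3 aff II-1×II-2: Ee|EE
⇒ E over [I-1,I-2,II-1,II-2,III-1,III-2,III-3]: 176 consistent
U/I-1 aff ·: Uu
U/I-2 un ·: uu
U/II-1 un I-1×I-2: uu
U/II-2 aff ·: Uu
U/III-1 un II-1×II-2: uu
U/III-2 aff II-1×II-2: Uu
U/III-3 ? II-1×II-2: uu|Uu
⇒ U over [I-1,I-2,II-1,II-2,III-1,III-2,III-3]: 2 consistent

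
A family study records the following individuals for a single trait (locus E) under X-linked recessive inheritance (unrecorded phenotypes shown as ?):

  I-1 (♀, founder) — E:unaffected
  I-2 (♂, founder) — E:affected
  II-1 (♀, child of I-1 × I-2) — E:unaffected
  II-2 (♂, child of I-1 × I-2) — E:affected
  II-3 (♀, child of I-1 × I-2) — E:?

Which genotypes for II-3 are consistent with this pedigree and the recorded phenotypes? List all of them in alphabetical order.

E/I-1 un ·: X^EX^e
E/I-2 aff ·: X^eY
E/II-1 un I-1×I-2: X^EX^e
E/II-2 aff I-1×I-2: X^eY
E/II-3 ? I-1×I-2: X^EX^e|X^eX^e
⇒ E over [I-1,I-2,II-1,II-2,II-3]: 2 consistent

II-3 ∈ {X^EX^e, X^eX^e}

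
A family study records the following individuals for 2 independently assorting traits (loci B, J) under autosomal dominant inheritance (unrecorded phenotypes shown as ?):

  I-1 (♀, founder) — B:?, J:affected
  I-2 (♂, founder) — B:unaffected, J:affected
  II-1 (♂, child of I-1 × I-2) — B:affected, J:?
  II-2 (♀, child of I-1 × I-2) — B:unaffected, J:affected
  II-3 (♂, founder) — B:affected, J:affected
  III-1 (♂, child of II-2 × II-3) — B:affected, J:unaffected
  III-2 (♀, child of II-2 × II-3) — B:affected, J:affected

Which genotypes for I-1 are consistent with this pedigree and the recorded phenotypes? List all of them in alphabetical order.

I-1 ∈ {Bb JJ, Bb Jj}

B/I-1 ? ·: Bb
B/I-2 un ·: bb
B/II-1 aff I-1×I-2: Bb
B/II-2 un I-1×I-2: bb
B/II-3 aff ·: Bb|BB
B/III-1 aff II-2×II-3: Bb
B/III-2 aff II-2×II-3: Bb
⇒ B over [I-1,I-2,II-1,II-2,II-3,III-1,III-2]: 2 consistent
J/I-1 aff ·: Jj|JJ
J/I-2 aff ·: Jj|JJ
J/II-1 ? I-1×I-2: jj|Jj|JJ
J/II-2 aff I-1×I-2: Jj
J/II-3 aff ·: Jj
J/III-1 un II-2×II-3: jj
J/III-2 aff II-2×II-3: Jj|JJ
⇒ J over [I-1,I-2,II-1,II-2,II-3,III-1,III-2]: 14 consistent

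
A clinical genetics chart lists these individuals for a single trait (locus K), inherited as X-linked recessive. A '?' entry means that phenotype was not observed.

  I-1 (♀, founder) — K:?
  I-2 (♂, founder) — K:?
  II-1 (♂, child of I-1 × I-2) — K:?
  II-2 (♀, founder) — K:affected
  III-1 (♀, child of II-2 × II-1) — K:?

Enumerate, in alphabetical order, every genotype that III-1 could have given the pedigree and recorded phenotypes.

K/I-1 ? ·: X^KX^K|X^KX^k|X^kX^k
K/I-2 ? ·: X^KY|X^kY
K/II-1 ? I-1×I-2: X^KY|X^kY
K/II-2 aff ·: X^kX^k
K/III-1 ? II-2×II-1: X^KX^k|X^kX^k
⇒ K over [I-1,I-2,II-1,II-2,III-1]: 8 consistent

III-1 ∈ {X^KX^k, X^kX^k}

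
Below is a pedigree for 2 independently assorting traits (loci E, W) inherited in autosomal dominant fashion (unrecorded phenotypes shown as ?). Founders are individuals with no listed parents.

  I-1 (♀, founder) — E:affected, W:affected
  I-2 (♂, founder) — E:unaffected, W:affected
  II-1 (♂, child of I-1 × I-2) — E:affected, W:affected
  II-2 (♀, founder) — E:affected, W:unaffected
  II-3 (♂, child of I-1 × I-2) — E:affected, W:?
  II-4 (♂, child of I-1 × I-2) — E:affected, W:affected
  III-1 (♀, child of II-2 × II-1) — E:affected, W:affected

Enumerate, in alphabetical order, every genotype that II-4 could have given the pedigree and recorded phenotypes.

E/I-1 aff ·: Ee|EE
E/I-2 un ·: ee
E/II-1 aff I-1×I-2: Ee
E/II-2 aff ·: Ee|EE
E/II-3 aff I-1×I-2: Ee
E/II-4 aff I-1×I-2: Ee
E/III-1 aff II-2×II-1: Ee|EE
⇒ E over [I-1,I-2,II-1,II-2,II-3,II-4,III-1]: 8 consistent
W/I-1 aff ·: Ww|WW
W/I-2 aff ·: Ww|WW
W/II-1 aff I-1×I-2: Ww|WW
W/II-2 un ·: ww
W/II-3 ? I-1×I-2: ww|Ww|WW
W/II-4 aff I-1×I-2: Ww|WW
W/III-1 aff II-2×II-1: Ww
⇒ W over [I-1,I-2,II-1,II-2,II-3,II-4,III-1]: 29 consistent

II-4 ∈ {Ee WW, Ee Ww}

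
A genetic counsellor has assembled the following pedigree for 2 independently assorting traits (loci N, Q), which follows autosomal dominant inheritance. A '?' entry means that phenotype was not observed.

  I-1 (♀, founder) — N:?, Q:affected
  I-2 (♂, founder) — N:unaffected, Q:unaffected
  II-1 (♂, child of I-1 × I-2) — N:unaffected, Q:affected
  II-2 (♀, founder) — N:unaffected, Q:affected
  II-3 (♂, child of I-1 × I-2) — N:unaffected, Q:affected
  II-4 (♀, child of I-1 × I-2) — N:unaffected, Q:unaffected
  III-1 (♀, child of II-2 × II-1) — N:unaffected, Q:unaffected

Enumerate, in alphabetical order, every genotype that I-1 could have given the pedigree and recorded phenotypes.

N/I-1 ? ·: nn|Nn
N/I-2 un ·: nn
N/II-1 un I-1×I-2: nn
N/II-2 un ·: nn
N/II-3 un I-1×I-2: nn
N/II-4 un I-1×I-2: nn
N/III-1 un II-2×II-1: nn
⇒ N over [I-1,I-2,II-1,II-2,II-3,II-4,III-1]: 2 consistent
Q/I-1 aff ·: Qq
Q/I-2 un ·: qq
Q/II-1 aff I-1×I-2: Qq
Q/II-2 aff ·: Qq
Q/II-3 aff I-1×I-2: Qq
Q/II-4 un I-1×I-2: qq
Q/III-1 un II-2×II-1: qq
⇒ Q over [I-1,I-2,II-1,II-2,II-3,II-4,III-1]: 1 consistent

I-1 ∈ {Nn Qq, nn Qq}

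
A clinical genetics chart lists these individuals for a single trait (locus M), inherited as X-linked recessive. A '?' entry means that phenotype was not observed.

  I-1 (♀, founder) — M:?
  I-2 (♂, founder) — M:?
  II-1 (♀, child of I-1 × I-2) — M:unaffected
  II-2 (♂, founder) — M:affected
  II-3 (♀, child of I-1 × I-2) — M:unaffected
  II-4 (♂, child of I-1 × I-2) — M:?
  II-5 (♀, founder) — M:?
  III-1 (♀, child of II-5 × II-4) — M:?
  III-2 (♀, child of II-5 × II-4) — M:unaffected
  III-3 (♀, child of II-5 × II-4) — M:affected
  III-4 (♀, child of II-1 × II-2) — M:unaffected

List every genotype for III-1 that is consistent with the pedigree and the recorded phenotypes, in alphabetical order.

III-1 ∈ {X^MX^m, X^mX^m}

M/I-1 ? ·: X^MX^m|X^mX^m
M/I-2 ? ·: X^MY|X^mY
M/II-1 un I-1×I-2: X^MX^M|X^MX^m
M/II-2 aff ·: X^mY
M/II-3 un I-1×I-2: X^MX^M|X^MX^m
M/II-4 ? I-1×I-2: X^mY
M/II-5 ? ·: X^MX^m
M/III-1 ? II-5×II-4: X^MX^m|X^mX^m
M/III-2 un II-5×II-4: X^MX^m
M/III-3 aff II-5×II-4: X^mX^m
M/III-4 un II-1×II-2: X^MX^m
⇒ M over [I-1,I-2,II-1,II-2,II-3,II-4,II-5,III-1,III-2,III-3,III-4]: 12 consistent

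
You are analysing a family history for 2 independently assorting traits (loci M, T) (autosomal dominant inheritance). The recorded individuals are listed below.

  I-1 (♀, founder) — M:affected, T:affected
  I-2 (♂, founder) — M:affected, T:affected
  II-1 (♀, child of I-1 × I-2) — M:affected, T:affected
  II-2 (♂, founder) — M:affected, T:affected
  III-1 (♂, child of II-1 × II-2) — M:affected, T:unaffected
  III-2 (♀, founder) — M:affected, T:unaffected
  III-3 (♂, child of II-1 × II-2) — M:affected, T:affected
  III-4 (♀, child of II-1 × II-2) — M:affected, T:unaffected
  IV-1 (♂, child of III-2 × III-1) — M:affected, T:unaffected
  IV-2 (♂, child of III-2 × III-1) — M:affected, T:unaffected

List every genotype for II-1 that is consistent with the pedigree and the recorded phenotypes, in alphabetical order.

M/I-1 aff ·: Mm|MM
M/I-2 aff ·: Mm|MM
M/II-1 aff I-1×I-2: Mm|MM
M/II-2 aff ·: Mm|MM
M/III-1 aff II-1×II-2: Mm|MM
M/III-2 aff ·: Mm|MM
M/III-3 aff II-1×II-2: Mm|MM
M/III-4 aff II-1×II-2: Mm|MM
M/IV-1 aff III-2×III-1: Mm|MM
M/IV-2 aff III-2×III-1: Mm|MM
⇒ M over [I-1,I-2,II-1,II-2,III-1,III-2,III-3,III-4,IV-1,IV-2]: 540 consistent
T/I-1 aff ·: Tt|TT
T/I-2 aff ·: Tt|TT
T/II-1 aff I-1×I-2: Tt
T/II-2 aff ·: Tt
T/III-1 un II-1×II-2: tt
T/III-2 un ·: tt
T/III-3 aff II-1×II-2: Tt|TT
T/III-4 un II-1×II-2: tt
T/IV-1 un III-2×III-1: tt
T/IV-2 un III-2×III-1: tt
⇒ T over [I-1,I-2,II-1,II-2,III-1,III-2,III-3,III-4,IV-1,IV-2]: 6 consistent

II-1 ∈ {MM Tt, Mm Tt}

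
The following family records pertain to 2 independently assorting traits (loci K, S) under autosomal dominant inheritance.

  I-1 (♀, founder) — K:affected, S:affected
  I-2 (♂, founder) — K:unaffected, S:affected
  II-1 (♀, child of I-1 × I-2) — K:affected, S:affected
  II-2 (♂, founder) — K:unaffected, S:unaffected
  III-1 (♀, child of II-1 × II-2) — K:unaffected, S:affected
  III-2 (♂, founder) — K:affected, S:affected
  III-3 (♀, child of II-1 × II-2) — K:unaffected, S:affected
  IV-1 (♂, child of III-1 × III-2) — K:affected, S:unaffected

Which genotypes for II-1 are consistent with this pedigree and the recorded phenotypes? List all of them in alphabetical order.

K/I-1 aff ·: Kk|KK
K/I-2 un ·: kk
K/II-1 aff I-1×I-2: Kk
K/II-2 un ·: kk
K/III-1 un II-1×II-2: kk
K/III-2 aff ·: Kk|KK
K/III-3 un II-1×II-2: kk
K/IV-1 aff III-1×III-2: Kk
⇒ K over [I-1,I-2,II-1,II-2,III-1,III-2,III-3,IV-1]: 4 consistent
S/I-1 aff ·: Ss|SS
S/I-2 aff ·: Ss|SS
S/II-1 aff I-1×I-2: Ss|SS
S/II-2 un ·: ss
S/III-1 aff II-1×II-2: Ss
S/III-2 aff ·: Ss
S/III-3 aff II-1×II-2: Ss
S/IV-1 un III-1×III-2: ss
⇒ S over [I-1,I-2,II-1,II-2,III-1,III-2,III-3,IV-1]: 7 consistent

II-1 ∈ {Kk SS, Kk Ss}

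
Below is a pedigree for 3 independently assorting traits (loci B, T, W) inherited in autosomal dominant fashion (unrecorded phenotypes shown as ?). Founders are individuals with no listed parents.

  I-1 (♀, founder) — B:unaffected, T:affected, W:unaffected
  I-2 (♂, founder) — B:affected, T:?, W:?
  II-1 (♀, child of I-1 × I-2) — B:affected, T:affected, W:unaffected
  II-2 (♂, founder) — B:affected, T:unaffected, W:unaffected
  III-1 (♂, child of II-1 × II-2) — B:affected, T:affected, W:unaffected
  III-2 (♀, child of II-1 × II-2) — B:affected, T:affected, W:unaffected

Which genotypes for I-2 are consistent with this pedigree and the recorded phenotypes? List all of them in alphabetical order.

I-2 ∈ {BB TT Ww, BB TT ww, BB Tt Ww, BB Tt ww, BB tt Ww, BB tt ww, Bb TT Ww, Bb TT ww, Bb Tt Ww, Bb Tt ww, Bb tt Ww, Bb tt ww}

B/I-1 un ·: bb
B/I-2 aff ·: Bb|BB
B/II-1 aff I-1×I-2: Bb
B/II-2 aff ·: Bb|BB
B/III-1 aff II-1×II-2: Bb|BB
B/III-2 aff II-1×II-2: Bb|BB
⇒ B over [I-1,I-2,II-1,II-2,III-1,III-2]: 16 consistent
T/I-1 aff ·: Tt|TT
T/I-2 ? ·: tt|Tt|TT
T/II-1 aff I-1×I-2: Tt|TT
T/II-2 un ·: tt
T/III-1 aff II-1×II-2: Tt
T/III-2 aff II-1×II-2: Tt
⇒ T over [I-1,I-2,II-1,II-2,III-1,III-2]: 9 consistent
W/I-1 un ·: ww
W/I-2 ? ·: ww|Ww
W/II-1 un I-1×I-2: ww
W/II-2 un ·: ww
W/III-1 un II-1×II-2: ww
W/III-2 un II-1×II-2: ww
⇒ W over [I-1,I-2,II-1,II-2,III-1,III-2]: 2 consistent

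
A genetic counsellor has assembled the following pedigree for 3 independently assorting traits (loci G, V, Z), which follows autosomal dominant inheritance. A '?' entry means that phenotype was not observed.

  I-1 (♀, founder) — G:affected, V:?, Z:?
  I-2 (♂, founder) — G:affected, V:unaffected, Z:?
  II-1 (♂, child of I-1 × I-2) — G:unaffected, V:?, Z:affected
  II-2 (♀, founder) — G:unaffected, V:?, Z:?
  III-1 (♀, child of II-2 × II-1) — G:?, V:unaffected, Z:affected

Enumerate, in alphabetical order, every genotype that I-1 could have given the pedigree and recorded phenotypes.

G/I-1 aff ·: Gg
G/I-2 aff ·: Gg
G/II-1 un I-1×I-2: gg
G/II-2 un ·: gg
G/III-1 ? II-2×II-1: gg
⇒ G over [I-1,I-2,II-1,II-2,III-1]: 1 consistent
V/I-1 ? ·: vv|Vv|VV
V/I-2 un ·: vv
V/II-1 ? I-1×I-2: vv|Vv
V/II-2 ? ·: vv|Vv
V/III-1 un II-2×II-1: vv
⇒ V over [I-1,I-2,II-1,II-2,III-1]: 8 consistent
Z/I-1 ? ·: zz|Zz|ZZ
Z/I-2 ? ·: zz|Zz|ZZ
Z/II-1 aff I-1×I-2: Zz|ZZ
Z/II-2 ? ·: zz|Zz|ZZ
Z/III-1 aff II-2×II-1: Zz|ZZ
⇒ Z over [I-1,I-2,II-1,II-2,III-1]: 51 consistent

I-1 ∈ {Gg VV ZZ, Gg VV Zz, Gg VV zz, Gg Vv ZZ, Gg Vv Zz, Gg Vv zz, Gg vv ZZ, Gg vv Zz, Gg vv zz}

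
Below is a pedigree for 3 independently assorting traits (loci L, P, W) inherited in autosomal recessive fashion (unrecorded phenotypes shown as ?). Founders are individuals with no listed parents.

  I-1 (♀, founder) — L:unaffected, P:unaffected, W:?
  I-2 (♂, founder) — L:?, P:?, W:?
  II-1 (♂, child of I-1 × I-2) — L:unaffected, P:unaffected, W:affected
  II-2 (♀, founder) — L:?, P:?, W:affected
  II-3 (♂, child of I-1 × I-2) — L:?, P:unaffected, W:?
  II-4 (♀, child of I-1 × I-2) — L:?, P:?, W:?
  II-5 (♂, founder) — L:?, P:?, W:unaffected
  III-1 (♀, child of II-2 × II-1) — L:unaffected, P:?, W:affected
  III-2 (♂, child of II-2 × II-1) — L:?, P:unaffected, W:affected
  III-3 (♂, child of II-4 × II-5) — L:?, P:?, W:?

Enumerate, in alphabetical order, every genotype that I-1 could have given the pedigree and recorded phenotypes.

L/I-1 un ·: LL|Ll
L/I-2 ? ·: LL|Ll|ll
L/II-1 un I-1×I-2: LL|Ll
L/II-2 ? ·: LL|Ll|ll
L/II-3 ? I-1×I-2: LL|Ll|ll
L/II-4 ? I-1×I-2: LL|Ll|ll
L/II-5 ? ·: LL|Ll|ll
L/III-1 un II-2×II-1: LL|Ll
L/III-2 ? II-2×II-1: LL|Ll|ll
L/III-3 ? II-4×II-5: LL|Ll|ll
⇒ L over [I-1,I-2,II-1,II-2,II-3,II-4,II-5,III-1,III-2,III-3]: 1974 consistent
P/I-1 un ·: PP|Pp
P/I-2 ? ·: PP|Pp|pp
P/II-1 un I-1×I-2: PP|Pp
P/II-2 ? ·: PP|Pp|pp
P/II-3 un I-1×I-2: PP|Pp
P/II-4 ? I-1×I-2: PP|Pp|pp
P/II-5 ? ·: PP|Pp|pp
P/III-1 ? II-2×II-1: PP|Pp|pp
P/III-2 un II-2×II-1: PP|Pp
P/III-3 ? II-4×II-5: PP|Pp|pp
⇒ P over [I-1,I-2,II-1,II-2,II-3,II-4,II-5,III-1,III-2,III-3]: 1572 consistent
W/I-1 ? ·: Ww|ww
W/I-2 ? ·: Ww|ww
W/II-1 aff I-1×I-2: ww
W/II-2 aff ·: ww
W/II-3 ? I-1×I-2: WW|Ww|ww
W/II-4 ? I-1×I-2: WW|Ww|ww
W/II-5 un ·: WW|Ww
W/III-1 aff II-2×II-1: ww
W/III-2 aff II-2×II-1: ww
W/III-3 ? II-4×II-5: WW|Ww|ww
⇒ W over [I-1,I-2,II-1,II-2,II-3,II-4,II-5,III-1,III-2,III-3]: 68 consistent

I-1 ∈ {LL PP Ww, LL PP ww, LL Pp Ww, LL Pp ww, Ll PP Ww, Ll PP ww, Ll Pp Ww, Ll Pp ww}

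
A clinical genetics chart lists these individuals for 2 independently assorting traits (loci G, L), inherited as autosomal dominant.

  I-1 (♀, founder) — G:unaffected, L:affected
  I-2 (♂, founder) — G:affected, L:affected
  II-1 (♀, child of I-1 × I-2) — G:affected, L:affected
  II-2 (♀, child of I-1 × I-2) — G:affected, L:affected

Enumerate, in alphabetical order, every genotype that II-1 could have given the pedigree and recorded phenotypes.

II-1 ∈ {Gg LL, Gg Ll}

G/I-1 un ·: gg
G/I-2 aff ·: Gg|GG
G/II-1 aff I-1×I-2: Gg
G/II-2 aff I-1×I-2: Gg
⇒ G over [I-1,I-2,II-1,II-2]: 2 consistent
L/I-1 aff ·: Ll|LL
L/I-2 aff ·: Ll|LL
L/II-1 aff I-1×I-2: Ll|LL
L/II-2 aff I-1×I-2: Ll|LL
⇒ L over [I-1,I-2,II-1,II-2]: 13 consistent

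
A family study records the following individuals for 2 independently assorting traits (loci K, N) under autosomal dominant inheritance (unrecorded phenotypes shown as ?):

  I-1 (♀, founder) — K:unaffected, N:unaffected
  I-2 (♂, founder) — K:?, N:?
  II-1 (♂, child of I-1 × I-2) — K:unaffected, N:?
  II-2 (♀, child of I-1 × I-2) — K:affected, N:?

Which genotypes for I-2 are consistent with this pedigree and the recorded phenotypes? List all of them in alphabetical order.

I-2 ∈ {Kk NN, Kk Nn, Kk nn}

K/I-1 un ·: kk
K/I-2 ? ·: Kk
K/II-1 un I-1×I-2: kk
K/II-2 aff I-1×I-2: Kk
⇒ K over [I-1,I-2,II-1,II-2]: 1 consistent
N/I-1 un ·: nn
N/I-2 ? ·: nn|Nn|NN
N/II-1 ? I-1×I-2: nn|Nn
N/II-2 ? I-1×I-2: nn|Nn
⇒ N over [I-1,I-2,II-1,II-2]: 6 consistent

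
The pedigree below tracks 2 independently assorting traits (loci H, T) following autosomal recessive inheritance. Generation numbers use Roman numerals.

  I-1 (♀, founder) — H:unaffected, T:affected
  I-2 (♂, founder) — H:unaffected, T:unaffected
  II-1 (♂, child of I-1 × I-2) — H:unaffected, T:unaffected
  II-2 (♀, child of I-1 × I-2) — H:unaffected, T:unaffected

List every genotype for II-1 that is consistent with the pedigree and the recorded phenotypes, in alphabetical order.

II-1 ∈ {HH Tt, Hh Tt}

H/I-1 un ·: HH|Hh
H/I-2 un ·: HH|Hh
H/II-1 un I-1×I-2: HH|Hh
H/II-2 un I-1×I-2: HH|Hh
⇒ H over [I-1,I-2,II-1,II-2]: 13 consistent
T/I-1 aff ·: tt
T/I-2 un ·: TT|Tt
T/II-1 un I-1×I-2: Tt
T/II-2 un I-1×I-2: Tt
⇒ T over [I-1,I-2,II-1,II-2]: 2 consistent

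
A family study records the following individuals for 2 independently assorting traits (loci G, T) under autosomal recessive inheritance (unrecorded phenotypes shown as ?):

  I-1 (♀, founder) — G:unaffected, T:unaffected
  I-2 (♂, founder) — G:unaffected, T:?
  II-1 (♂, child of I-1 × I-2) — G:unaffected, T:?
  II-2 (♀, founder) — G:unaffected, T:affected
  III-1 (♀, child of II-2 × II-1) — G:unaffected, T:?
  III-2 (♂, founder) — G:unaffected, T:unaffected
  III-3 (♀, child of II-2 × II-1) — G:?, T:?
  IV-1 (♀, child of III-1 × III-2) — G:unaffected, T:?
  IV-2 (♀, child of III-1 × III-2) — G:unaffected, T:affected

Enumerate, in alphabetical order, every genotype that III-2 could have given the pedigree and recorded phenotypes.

III-2 ∈ {GG Tt, Gg Tt}

G/I-1 un ·: GG|Gg
G/I-2 un ·: GG|Gg
G/II-1 un I-1×I-2: GG|Gg
G/II-2 un ·: GG|Gg
G/III-1 un II-2×II-1: GG|Gg
G/III-2 un ·: GG|Gg
G/III-3 ? II-2×II-1: GG|Gg|gg
G/IV-1 un III-1×III-2: GG|Gg
G/IV-2 un III-1×III-2: GG|Gg
⇒ G over [I-1,I-2,II-1,II-2,III-1,III-2,III-3,IV-1,IV-2]: 319 consistent
T/I-1 un ·: TT|Tt
T/I-2 ? ·: TT|Tt|tt
T/II-1 ? I-1×I-2: TT|Tt|tt
T/II-2 aff ·: tt
T/III-1 ? II-2×II-1: Tt|tt
T/III-2 un ·: Tt
T/III-3 ? II-2×II-1: Tt|tt
T/IV-1 ? III-1×III-2: TT|Tt|tt
T/IV-2 aff III-1×III-2: tt
⇒ T over [I-1,I-2,II-1,II-2,III-1,III-2,III-3,IV-1,IV-2]: 66 consistent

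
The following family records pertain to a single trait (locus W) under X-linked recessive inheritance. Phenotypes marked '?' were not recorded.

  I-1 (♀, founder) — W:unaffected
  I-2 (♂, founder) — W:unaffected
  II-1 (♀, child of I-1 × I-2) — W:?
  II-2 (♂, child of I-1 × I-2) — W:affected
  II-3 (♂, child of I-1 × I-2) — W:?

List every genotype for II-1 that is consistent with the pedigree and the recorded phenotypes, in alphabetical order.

II-1 ∈ {X^WX^W, X^WX^w}

W/I-1 un ·: X^WX^w
W/I-2 un ·: X^WY
W/II-1 ? I-1×I-2: X^WX^W|X^WX^w
W/II-2 aff I-1×I-2: X^wY
W/II-3 ? I-1×I-2: X^WY|X^wY
⇒ W over [I-1,I-2,II-1,II-2,II-3]: 4 consistent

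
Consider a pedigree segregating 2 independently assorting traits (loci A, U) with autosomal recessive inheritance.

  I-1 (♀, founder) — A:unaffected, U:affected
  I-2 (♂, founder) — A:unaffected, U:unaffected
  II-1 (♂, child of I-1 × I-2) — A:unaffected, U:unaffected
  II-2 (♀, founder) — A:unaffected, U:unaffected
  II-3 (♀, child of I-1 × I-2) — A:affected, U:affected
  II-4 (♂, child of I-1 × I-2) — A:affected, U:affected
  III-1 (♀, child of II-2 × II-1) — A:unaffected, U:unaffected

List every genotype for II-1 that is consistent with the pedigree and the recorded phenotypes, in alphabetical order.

II-1 ∈ {AA Uu, Aa Uu}

A/I-1 un ·: Aa
A/I-2 un ·: Aa
A/II-1 un I-1×I-2: AA|Aa
A/II-2 un ·: AA|Aa
A/II-3 aff I-1×I-2: aa
A/II-4 aff I-1×I-2: aa
A/III-1 un II-2×II-1: AA|Aa
⇒ A over [I-1,I-2,II-1,II-2,II-3,II-4,III-1]: 7 consistent
U/I-1 aff ·: uu
U/I-2 un ·: Uu
U/II-1 un I-1×I-2: Uu
U/II-2 un ·: UU|Uu
U/II-3 aff I-1×I-2: uu
U/II-4 aff I-1×I-2: uu
U/III-1 un II-2×II-1: UU|Uu
⇒ U over [I-1,I-2,II-1,II-2,II-3,II-4,III-1]: 4 consistent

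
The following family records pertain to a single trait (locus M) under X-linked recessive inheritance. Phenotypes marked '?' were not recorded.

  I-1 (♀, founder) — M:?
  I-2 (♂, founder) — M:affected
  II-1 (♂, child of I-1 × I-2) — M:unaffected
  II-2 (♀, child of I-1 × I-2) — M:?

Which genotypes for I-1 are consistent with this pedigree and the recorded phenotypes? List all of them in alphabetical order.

I-1 ∈ {X^MX^M, X^MX^m}

M/I-1 ? ·: X^MX^M|X^MX^m
M/I-2 aff ·: X^mY
M/II-1 un I-1×I-2: X^MY
M/II-2 ? I-1×I-2: X^MX^m|X^mX^m
⇒ M over [I-1,I-2,II-1,II-2]: 3 consistent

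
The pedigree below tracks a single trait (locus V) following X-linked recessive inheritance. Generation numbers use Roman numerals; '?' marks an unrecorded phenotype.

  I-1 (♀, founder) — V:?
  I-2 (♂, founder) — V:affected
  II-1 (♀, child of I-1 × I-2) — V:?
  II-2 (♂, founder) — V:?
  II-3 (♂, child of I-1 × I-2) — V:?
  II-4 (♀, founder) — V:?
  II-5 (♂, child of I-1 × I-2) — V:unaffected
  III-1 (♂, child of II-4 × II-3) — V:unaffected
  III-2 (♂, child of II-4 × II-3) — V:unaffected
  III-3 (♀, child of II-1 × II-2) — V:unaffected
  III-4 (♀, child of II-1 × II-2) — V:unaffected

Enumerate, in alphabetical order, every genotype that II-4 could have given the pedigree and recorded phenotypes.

V/I-1 ? ·: X^VX^V|X^VX^v
V/I-2 aff ·: X^vY
V/II-1 ? I-1×I-2: X^VX^v|X^vX^v
V/II-2 ? ·: X^VY|X^vY
V/II-3 ? I-1×I-2: X^VY|X^vY
V/II-4 ? ·: X^VX^V|X^VX^v
V/II-5 un I-1×I-2: X^VY
V/III-1 un II-4×II-3: X^VY
V/III-2 un II-4×II-3: X^VY
V/III-3 un II-1×II-2: X^VX^V|X^VX^v
V/III-4 un II-1×II-2: X^VX^V|X^VX^v
⇒ V over [I-1,I-2,II-1,II-2,II-3,II-4,II-5,III-1,III-2,III-3,III-4]: 34 consistent

II-4 ∈ {X^VX^V, X^VX^v}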